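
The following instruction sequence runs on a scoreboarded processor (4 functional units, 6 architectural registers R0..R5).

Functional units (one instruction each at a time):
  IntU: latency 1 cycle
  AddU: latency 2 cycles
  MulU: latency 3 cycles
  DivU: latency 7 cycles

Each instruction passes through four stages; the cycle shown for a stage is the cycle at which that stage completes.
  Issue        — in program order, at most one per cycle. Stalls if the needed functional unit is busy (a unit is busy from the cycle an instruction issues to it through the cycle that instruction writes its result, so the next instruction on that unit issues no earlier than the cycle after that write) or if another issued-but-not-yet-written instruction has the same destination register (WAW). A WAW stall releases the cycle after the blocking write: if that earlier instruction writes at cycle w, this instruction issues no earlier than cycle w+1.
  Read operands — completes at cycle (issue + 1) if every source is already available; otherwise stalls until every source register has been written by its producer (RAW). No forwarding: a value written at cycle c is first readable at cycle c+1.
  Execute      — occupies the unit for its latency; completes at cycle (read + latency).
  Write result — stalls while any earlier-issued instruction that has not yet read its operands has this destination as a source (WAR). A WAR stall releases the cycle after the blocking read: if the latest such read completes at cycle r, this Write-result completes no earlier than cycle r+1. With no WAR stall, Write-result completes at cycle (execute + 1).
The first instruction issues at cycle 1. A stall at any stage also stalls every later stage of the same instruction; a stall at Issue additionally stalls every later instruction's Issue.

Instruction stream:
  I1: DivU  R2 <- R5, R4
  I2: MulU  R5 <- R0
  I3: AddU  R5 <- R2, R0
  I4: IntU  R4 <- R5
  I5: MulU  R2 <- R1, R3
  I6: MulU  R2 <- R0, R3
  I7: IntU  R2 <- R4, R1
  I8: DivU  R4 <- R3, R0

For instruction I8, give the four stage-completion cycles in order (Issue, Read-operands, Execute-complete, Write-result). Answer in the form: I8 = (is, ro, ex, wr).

[1] I1 dispatched to DivU
[2] I1 operands ready, I2 dispatched to MulU
[3] I2 operands ready
[6] I2 complete
[7] R5←I2
[8] I3 dispatched to AddU
[9] I1 complete, I4 dispatched to IntU
[10] R2←I1
[11] I3 operands ready, I5 dispatched to MulU
[12] I5 operands ready
[13] I3 complete
[14] R5←I3
[15] I4 operands ready, I5 complete
[16] I4 complete, R2←I5
[17] R4←I4, I6 dispatched to MulU
[18] I6 operands ready
[21] I6 complete
[22] R2←I6
[23] I7 dispatched to IntU
[24] I7 operands ready, I8 dispatched to DivU
[25] I7 complete, I8 operands ready
[26] R2←I7
[32] I8 complete
[33] R4←I8

I8 = (24, 25, 32, 33)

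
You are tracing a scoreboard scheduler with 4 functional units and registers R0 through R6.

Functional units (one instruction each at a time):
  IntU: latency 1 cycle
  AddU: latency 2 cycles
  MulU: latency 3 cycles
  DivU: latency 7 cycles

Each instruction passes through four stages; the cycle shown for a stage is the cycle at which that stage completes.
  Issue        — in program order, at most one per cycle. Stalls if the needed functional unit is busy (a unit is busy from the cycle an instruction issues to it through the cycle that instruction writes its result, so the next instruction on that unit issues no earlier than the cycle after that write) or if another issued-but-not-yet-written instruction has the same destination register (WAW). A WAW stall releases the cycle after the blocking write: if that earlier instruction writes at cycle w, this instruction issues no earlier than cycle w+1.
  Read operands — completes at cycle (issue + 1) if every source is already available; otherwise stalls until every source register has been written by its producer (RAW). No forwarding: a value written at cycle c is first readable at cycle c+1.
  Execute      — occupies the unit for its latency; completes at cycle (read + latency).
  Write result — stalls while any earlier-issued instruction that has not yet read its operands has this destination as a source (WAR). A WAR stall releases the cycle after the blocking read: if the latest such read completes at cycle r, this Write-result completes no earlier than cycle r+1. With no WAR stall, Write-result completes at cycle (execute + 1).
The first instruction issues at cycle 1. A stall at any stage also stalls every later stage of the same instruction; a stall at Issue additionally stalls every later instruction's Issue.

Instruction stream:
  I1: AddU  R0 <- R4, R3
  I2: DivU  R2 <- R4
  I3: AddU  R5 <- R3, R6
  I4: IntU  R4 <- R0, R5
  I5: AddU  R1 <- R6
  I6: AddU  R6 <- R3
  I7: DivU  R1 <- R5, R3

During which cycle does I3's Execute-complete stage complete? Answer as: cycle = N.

[I1] 1/2/4/5
[I2] 2/3/10/11
[I3] 6/7/9/10  (struct: AddU busy until I1 writes@5)
[I4] 7/11/12/13  (RAW R5: wait I3 write@10)
[I5] 11/12/14/15  (struct: AddU busy until I3 writes@10)
[I6] 16/17/19/20  (struct: AddU busy until I5 writes@15)
[I7] 17/18/25/26

cycle = 9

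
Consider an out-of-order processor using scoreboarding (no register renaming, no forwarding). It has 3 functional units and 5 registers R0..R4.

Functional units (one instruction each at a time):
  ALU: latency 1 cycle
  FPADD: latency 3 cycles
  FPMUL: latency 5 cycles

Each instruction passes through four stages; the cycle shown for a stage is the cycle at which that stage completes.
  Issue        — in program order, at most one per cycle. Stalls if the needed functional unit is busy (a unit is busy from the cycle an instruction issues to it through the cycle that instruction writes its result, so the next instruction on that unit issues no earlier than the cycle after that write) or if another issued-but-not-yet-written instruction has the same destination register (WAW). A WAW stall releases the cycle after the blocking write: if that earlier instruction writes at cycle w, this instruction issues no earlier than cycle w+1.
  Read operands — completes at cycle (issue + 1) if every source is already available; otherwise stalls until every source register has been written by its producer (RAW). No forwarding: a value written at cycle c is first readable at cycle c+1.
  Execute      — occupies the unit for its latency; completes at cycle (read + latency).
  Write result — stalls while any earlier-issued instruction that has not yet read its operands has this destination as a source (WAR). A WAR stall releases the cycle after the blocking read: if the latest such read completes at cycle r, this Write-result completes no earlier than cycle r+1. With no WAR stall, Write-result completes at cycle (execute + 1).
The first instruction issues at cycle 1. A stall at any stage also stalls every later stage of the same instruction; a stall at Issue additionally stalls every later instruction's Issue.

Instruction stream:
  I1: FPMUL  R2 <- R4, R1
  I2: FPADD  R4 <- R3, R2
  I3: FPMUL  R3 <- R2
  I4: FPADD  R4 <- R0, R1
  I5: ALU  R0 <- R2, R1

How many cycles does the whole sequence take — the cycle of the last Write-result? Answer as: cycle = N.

I1 -> (1, 2, 7, 8)
I2 -> (2, 9, 12, 13)  // RAW R2: wait I1 write@8
I3 -> (9, 10, 15, 16)  // struct: FPMUL busy until I1 writes@8
I4 -> (14, 15, 18, 19)  // struct: FPADD busy until I2 writes@13
I5 -> (15, 16, 17, 18)

cycle = 19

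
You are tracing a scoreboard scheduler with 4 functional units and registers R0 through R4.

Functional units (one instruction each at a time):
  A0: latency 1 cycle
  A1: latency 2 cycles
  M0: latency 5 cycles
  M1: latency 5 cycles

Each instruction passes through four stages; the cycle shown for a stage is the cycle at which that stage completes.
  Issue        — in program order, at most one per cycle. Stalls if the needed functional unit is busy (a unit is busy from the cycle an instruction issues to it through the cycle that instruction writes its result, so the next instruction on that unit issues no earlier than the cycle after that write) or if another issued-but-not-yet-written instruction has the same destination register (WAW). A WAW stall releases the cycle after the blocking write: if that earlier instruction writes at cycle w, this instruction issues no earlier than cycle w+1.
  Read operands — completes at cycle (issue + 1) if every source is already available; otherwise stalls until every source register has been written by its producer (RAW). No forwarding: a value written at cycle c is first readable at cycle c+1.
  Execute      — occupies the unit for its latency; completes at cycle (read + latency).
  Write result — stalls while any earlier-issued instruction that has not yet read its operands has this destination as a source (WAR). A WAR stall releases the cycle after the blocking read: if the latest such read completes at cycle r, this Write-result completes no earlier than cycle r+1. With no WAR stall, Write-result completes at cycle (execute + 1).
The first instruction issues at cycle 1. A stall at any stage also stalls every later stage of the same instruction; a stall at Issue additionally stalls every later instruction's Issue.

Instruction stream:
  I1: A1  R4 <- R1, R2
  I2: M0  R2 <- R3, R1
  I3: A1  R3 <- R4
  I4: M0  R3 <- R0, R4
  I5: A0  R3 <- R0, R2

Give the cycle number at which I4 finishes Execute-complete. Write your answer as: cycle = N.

t=1  I1 dispatched to A1
t=2  I1 operands ready · I2 dispatched to M0
t=3  I2 operands ready
t=4  I1 complete
t=5  R4←I1
t=6  I3 dispatched to A1
t=7  I3 operands ready
t=8  I2 complete
t=9  R2←I2 · I3 complete
t=10  R3←I3
t=11  I4 dispatched to M0
t=12  I4 operands ready
t=17  I4 complete
t=18  R3←I4
t=19  I5 dispatched to A0
t=20  I5 operands ready
t=21  I5 complete
t=22  R3←I5

cycle = 17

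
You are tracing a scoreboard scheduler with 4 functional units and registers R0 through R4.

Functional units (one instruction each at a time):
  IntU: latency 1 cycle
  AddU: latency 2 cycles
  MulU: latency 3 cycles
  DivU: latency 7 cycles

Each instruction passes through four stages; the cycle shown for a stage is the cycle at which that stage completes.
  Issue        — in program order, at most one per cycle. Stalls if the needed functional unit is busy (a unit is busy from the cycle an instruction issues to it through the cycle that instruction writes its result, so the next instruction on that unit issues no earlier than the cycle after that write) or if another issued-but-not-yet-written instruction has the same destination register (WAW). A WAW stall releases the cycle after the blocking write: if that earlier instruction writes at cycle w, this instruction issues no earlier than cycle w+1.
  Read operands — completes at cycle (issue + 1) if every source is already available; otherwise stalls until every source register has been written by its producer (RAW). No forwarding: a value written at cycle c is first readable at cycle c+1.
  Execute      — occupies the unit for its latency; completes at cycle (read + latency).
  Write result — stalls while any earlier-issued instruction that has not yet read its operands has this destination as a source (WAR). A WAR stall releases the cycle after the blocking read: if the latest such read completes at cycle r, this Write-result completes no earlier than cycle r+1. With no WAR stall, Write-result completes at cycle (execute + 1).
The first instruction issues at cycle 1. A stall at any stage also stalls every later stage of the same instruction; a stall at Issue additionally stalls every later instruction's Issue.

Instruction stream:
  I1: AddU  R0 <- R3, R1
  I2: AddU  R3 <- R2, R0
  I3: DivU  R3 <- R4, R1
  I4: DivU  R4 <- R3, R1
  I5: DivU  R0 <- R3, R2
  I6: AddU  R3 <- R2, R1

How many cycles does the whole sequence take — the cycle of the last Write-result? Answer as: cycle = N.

cycle = 40

c1: I1 issues→AddU
c2: I1 reads
c4: I1 exec-done
c5: I1 writes R0
c6: I2 issues→AddU
c7: I2 reads
c9: I2 exec-done
c10: I2 writes R3
c11: I3 issues→DivU
c12: I3 reads
c19: I3 exec-done
c20: I3 writes R3
c21: I4 issues→DivU
c22: I4 reads
c29: I4 exec-done
c30: I4 writes R4
c31: I5 issues→DivU
c32: I5 reads · I6 issues→AddU
c33: I6 reads
c35: I6 exec-done
c36: I6 writes R3
c39: I5 exec-done
c40: I5 writes R0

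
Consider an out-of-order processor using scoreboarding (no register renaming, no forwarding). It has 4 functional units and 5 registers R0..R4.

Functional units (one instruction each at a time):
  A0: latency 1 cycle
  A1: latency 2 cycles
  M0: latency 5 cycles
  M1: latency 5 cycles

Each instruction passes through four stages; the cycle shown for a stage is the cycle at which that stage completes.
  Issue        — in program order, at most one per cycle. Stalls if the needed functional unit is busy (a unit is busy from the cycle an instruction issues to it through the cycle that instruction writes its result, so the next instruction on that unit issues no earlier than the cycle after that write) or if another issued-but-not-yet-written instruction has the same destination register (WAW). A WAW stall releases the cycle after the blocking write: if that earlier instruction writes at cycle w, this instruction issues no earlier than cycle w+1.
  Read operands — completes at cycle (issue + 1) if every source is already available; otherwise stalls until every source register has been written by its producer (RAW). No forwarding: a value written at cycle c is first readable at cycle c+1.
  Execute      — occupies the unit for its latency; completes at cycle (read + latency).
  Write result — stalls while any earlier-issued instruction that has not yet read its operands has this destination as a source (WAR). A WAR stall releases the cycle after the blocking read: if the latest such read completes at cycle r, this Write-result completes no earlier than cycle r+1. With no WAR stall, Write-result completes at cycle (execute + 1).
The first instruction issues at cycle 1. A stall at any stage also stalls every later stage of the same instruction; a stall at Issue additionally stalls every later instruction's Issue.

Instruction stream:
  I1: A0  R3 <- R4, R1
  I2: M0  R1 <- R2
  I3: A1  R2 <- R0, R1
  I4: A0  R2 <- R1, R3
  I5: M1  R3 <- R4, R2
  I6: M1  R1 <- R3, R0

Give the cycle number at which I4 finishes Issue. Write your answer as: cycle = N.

cycle 1: I1 issues→A0
cycle 2: I1 reads · I2 issues→M0
cycle 3: I1 exec-done · I2 reads · I3 issues→A1
cycle 4: I1 writes R3
cycle 8: I2 exec-done
cycle 9: I2 writes R1
cycle 10: I3 reads
cycle 12: I3 exec-done
cycle 13: I3 writes R2
cycle 14: I4 issues→A0
cycle 15: I4 reads · I5 issues→M1
cycle 16: I4 exec-done
cycle 17: I4 writes R2
cycle 18: I5 reads
cycle 23: I5 exec-done
cycle 24: I5 writes R3
cycle 25: I6 issues→M1
cycle 26: I6 reads
cycle 31: I6 exec-done
cycle 32: I6 writes R1

cycle = 14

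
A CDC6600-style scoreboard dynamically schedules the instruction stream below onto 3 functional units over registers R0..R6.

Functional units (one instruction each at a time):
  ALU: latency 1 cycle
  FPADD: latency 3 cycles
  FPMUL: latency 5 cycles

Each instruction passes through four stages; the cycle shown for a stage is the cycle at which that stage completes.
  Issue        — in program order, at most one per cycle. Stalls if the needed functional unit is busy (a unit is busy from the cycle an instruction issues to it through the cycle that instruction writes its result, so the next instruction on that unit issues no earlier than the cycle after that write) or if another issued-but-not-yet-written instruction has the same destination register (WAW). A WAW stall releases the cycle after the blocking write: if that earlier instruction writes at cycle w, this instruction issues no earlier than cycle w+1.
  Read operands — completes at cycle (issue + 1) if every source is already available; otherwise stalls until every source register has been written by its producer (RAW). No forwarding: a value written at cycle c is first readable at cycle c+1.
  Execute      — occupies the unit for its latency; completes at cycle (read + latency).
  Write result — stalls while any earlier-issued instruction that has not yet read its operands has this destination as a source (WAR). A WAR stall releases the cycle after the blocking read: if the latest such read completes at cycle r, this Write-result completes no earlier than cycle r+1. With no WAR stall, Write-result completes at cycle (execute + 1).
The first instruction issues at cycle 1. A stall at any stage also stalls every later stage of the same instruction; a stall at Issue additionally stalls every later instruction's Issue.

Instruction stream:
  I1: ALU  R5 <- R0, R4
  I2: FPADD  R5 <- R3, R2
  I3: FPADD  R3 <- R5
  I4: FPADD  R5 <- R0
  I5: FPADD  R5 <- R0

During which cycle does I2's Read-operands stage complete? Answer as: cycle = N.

cycle = 6

[I1] 1/2/3/4
[I2] 5/6/9/10  (WAW R5: wait I1 write@4)
[I3] 11/12/15/16  (struct: FPADD busy until I2 writes@10)
[I4] 17/18/21/22  (struct: FPADD busy until I3 writes@16)
[I5] 23/24/27/28  (struct: FPADD busy until I4 writes@22)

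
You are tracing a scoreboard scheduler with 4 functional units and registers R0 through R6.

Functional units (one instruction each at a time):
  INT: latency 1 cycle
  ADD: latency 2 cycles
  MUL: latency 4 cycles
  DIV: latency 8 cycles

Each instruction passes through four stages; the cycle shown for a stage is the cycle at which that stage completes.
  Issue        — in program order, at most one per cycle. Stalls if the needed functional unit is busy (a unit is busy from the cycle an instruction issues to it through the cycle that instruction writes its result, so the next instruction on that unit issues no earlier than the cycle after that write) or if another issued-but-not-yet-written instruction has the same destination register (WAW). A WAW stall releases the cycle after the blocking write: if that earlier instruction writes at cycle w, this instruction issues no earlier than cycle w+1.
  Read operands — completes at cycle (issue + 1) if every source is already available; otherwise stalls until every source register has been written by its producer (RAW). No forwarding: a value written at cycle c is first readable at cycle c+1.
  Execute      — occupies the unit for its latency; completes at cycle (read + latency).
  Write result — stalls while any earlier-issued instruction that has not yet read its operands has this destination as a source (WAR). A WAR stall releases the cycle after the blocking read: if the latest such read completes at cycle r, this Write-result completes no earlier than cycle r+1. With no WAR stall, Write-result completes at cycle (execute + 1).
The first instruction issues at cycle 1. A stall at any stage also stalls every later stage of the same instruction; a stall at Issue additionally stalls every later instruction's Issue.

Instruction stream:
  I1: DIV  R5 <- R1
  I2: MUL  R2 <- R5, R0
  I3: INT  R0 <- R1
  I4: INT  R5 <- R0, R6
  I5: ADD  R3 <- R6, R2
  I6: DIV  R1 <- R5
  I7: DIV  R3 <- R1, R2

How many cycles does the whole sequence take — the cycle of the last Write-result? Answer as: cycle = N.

cycle = 38

c1: I1→DIV
c2: I1 RO, I2→MUL
c3: I3→INT
c4: I3 RO
c5: I3 EX
c10: I1 EX
c11: I1 WR R5
c12: I2 RO
c13: I3 WR R0
c14: I4→INT
c15: I4 RO, I5→ADD
c16: I2 EX, I4 EX, I6→DIV
c17: I2 WR R2, I4 WR R5
c18: I5 RO, I6 RO
c20: I5 EX
c21: I5 WR R3
c26: I6 EX
c27: I6 WR R1
c28: I7→DIV
c29: I7 RO
c37: I7 EX
c38: I7 WR R3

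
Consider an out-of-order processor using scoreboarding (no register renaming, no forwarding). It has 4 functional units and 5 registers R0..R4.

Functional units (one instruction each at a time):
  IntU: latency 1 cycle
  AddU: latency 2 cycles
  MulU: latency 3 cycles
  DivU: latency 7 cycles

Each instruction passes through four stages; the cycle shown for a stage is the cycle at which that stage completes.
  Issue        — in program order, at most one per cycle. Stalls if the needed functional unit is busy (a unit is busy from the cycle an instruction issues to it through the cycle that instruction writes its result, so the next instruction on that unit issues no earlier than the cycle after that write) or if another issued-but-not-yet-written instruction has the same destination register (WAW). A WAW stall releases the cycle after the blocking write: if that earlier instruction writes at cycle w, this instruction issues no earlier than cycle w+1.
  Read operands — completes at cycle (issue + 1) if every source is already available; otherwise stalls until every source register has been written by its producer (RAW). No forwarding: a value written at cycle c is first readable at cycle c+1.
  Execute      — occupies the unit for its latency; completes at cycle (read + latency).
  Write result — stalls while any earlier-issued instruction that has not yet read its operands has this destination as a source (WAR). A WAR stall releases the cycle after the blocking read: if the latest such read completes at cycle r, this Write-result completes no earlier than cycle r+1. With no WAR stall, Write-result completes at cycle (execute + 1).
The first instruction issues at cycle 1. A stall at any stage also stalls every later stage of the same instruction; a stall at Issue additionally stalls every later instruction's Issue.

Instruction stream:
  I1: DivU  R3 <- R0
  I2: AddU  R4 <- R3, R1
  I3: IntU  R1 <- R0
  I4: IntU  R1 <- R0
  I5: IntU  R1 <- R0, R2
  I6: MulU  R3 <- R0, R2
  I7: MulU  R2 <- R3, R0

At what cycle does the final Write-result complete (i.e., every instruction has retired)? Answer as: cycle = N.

cycle = 29

  I1 | 1 | 2 | 9 | 10
  I2 | 2 | 11 | 13 | 14   RAW R3: wait I1 write@10
  I3 | 3 | 4 | 5 | 12   WAR R1: wait I2 read@11
  I4 | 13 | 14 | 15 | 16   struct: IntU busy until I3 writes@12
  I5 | 17 | 18 | 19 | 20   struct: IntU busy until I4 writes@16
  I6 | 18 | 19 | 22 | 23
  I7 | 24 | 25 | 28 | 29   struct: MulU busy until I6 writes@23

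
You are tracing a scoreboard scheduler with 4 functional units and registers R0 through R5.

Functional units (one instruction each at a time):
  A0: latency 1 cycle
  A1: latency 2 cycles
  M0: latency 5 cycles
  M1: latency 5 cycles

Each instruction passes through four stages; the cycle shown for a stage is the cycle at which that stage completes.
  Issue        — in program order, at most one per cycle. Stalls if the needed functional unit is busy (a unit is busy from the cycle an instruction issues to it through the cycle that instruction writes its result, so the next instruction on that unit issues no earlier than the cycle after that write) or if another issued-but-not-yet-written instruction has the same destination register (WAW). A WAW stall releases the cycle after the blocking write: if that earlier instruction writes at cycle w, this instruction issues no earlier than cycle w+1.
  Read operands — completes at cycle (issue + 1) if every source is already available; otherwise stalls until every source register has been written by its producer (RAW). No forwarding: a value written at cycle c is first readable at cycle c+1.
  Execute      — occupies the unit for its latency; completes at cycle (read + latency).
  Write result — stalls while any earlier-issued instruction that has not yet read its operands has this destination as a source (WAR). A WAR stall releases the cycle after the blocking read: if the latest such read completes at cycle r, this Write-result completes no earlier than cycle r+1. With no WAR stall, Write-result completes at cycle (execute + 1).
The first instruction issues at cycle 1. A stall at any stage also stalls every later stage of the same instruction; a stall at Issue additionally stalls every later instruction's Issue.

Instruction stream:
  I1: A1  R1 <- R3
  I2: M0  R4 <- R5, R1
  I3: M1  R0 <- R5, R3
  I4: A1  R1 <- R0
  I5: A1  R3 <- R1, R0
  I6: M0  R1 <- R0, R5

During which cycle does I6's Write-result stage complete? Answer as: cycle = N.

cycle = 23

1) issue 1, read 2, done 4, write 5
2) issue 2, read 6, done 11, write 12  <RAW R1: wait I1 write@5>
3) issue 3, read 4, done 9, write 10
4) issue 6, read 11, done 13, write 14  <struct: A1 busy until I1 writes@5 / RAW R0: wait I3 write@10>
5) issue 15, read 16, done 18, write 19  <struct: A1 busy until I4 writes@14>
6) issue 16, read 17, done 22, write 23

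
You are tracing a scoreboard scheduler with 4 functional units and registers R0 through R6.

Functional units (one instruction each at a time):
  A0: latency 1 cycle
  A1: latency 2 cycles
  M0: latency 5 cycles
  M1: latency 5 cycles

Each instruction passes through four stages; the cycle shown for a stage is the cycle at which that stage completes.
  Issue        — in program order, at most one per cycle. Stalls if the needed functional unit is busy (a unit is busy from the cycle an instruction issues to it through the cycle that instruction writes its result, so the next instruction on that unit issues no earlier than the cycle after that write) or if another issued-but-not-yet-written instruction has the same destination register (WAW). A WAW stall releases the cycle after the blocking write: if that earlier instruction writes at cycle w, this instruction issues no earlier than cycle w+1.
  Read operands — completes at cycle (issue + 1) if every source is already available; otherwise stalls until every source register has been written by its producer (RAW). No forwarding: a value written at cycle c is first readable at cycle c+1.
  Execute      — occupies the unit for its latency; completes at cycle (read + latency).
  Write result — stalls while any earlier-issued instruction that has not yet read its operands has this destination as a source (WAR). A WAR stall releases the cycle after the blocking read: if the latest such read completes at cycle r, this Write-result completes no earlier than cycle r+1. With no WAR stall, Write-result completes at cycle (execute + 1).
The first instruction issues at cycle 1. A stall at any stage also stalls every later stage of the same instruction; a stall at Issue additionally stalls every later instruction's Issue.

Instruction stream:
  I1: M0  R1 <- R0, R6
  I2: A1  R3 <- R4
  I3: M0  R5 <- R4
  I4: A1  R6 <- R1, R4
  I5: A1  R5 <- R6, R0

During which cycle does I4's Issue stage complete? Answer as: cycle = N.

cycle = 10

1) issue 1, read 2, done 7, write 8
2) issue 2, read 3, done 5, write 6
3) issue 9, read 10, done 15, write 16  <struct: M0 busy until I1 writes@8>
4) issue 10, read 11, done 13, write 14
5) issue 17, read 18, done 20, write 21  <WAW R5: wait I3 write@16>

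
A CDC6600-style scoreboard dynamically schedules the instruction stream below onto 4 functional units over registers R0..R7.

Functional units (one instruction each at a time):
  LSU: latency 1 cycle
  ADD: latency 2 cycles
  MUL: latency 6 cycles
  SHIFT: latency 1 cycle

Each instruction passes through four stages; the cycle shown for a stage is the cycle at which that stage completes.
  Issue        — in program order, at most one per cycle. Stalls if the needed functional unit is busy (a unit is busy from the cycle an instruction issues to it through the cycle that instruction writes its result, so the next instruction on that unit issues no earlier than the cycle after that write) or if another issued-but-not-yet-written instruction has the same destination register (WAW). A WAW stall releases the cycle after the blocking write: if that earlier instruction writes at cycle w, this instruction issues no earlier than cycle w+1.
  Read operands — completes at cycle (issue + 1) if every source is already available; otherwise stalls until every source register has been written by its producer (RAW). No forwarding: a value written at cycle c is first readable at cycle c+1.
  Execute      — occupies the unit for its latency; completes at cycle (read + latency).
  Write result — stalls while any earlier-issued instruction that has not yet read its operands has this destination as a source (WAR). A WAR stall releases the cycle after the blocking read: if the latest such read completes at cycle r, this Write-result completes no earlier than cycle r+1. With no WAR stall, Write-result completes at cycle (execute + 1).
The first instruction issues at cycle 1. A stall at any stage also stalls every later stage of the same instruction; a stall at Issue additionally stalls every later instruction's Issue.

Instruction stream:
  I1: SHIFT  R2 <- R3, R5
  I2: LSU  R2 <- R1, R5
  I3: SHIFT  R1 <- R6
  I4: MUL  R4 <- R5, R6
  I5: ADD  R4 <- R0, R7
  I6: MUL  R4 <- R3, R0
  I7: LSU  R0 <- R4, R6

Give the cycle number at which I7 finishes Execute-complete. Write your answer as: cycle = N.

cycle = 31

[I1] 1/2/3/4
[I2] 5/6/7/8  (WAW R2: wait I1 write@4)
[I3] 6/7/8/9
[I4] 7/8/14/15
[I5] 16/17/19/20  (WAW R4: wait I4 write@15)
[I6] 21/22/28/29  (WAW R4: wait I5 write@20)
[I7] 22/30/31/32  (RAW R4: wait I6 write@29)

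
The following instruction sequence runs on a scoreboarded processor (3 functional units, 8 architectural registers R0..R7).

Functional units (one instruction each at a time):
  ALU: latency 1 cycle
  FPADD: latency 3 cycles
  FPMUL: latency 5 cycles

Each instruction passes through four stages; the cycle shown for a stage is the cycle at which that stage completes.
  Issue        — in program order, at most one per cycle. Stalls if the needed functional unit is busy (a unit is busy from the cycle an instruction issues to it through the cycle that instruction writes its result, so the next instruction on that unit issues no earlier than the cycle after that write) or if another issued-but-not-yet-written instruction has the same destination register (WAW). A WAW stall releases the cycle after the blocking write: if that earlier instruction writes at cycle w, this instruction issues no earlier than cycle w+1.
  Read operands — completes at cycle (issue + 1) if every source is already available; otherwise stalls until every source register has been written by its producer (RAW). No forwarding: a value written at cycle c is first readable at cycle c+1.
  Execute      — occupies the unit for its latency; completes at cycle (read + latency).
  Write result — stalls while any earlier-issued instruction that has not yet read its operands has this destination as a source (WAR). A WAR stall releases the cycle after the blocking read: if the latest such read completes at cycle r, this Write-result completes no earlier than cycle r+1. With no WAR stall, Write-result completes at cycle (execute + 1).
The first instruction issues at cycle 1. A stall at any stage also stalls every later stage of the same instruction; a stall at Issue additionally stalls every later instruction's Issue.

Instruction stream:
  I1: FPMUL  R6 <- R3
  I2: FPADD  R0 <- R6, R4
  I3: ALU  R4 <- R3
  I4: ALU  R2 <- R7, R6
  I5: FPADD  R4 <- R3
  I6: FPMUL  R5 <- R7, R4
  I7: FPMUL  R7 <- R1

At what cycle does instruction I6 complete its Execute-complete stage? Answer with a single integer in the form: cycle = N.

cycle = 25

t=1  I1→FPMUL
t=2  I1 RO; I2→FPADD
t=3  I3→ALU
t=4  I3 RO
t=5  I3 EX
t=7  I1 EX
t=8  I1 WR R6
t=9  I2 RO
t=10  I3 WR R4
t=11  I4→ALU
t=12  I2 EX; I4 RO
t=13  I2 WR R0; I4 EX
t=14  I4 WR R2; I5→FPADD
t=15  I5 RO; I6→FPMUL
t=18  I5 EX
t=19  I5 WR R4
t=20  I6 RO
t=25  I6 EX
t=26  I6 WR R5
t=27  I7→FPMUL
t=28  I7 RO
t=33  I7 EX
t=34  I7 WR R7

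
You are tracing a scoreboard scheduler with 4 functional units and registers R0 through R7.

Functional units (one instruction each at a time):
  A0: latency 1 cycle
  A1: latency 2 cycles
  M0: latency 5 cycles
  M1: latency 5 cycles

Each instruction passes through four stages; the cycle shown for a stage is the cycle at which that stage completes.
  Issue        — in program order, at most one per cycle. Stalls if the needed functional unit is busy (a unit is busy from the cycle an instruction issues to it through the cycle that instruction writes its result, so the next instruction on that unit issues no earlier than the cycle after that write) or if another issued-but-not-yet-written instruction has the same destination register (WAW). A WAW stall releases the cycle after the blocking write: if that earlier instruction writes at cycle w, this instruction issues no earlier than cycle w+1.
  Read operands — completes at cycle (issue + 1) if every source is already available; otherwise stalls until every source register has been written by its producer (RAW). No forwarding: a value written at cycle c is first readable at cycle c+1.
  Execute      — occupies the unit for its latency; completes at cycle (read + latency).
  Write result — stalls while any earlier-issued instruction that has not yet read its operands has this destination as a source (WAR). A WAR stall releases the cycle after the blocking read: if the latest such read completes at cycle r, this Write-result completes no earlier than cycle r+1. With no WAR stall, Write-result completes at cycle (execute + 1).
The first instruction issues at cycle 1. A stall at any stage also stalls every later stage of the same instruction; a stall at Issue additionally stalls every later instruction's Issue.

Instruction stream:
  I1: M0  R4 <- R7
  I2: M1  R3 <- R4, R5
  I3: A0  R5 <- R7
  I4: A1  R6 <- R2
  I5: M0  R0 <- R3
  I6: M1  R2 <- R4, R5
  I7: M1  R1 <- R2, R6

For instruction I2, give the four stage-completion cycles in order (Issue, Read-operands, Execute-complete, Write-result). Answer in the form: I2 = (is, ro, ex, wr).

c1: I1 issues→M0
c2: I1 reads; I2 issues→M1
c3: I3 issues→A0
c4: I3 reads; I4 issues→A1
c5: I3 exec-done; I4 reads
c7: I1 exec-done; I4 exec-done
c8: I1 writes R4; I4 writes R6
c9: I2 reads; I5 issues→M0
c10: I3 writes R5
c14: I2 exec-done
c15: I2 writes R3
c16: I5 reads; I6 issues→M1
c17: I6 reads
c21: I5 exec-done
c22: I5 writes R0; I6 exec-done
c23: I6 writes R2
c24: I7 issues→M1
c25: I7 reads
c30: I7 exec-done
c31: I7 writes R1

I2 = (2, 9, 14, 15)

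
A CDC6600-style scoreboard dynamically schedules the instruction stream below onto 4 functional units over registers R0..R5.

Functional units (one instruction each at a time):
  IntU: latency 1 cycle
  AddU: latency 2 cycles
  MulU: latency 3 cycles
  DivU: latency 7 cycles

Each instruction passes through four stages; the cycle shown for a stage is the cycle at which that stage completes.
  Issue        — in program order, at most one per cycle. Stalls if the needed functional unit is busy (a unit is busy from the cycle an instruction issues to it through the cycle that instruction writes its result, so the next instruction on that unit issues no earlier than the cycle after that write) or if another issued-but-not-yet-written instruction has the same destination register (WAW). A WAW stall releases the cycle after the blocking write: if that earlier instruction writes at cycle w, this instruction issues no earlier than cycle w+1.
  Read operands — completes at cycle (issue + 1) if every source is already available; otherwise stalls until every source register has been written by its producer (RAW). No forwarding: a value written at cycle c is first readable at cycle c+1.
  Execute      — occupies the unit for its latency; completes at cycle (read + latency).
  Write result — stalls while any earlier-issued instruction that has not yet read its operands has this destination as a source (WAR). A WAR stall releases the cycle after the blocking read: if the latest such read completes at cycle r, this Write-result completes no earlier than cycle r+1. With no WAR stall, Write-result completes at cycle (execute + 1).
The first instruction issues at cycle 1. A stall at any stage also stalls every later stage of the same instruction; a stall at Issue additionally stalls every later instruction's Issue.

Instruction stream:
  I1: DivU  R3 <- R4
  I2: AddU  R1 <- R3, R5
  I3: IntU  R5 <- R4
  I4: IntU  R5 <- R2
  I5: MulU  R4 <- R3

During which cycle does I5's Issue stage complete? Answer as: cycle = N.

[1] issue I1 (DivU)
[2] I1 read-ops, issue I2 (AddU)
[3] issue I3 (IntU)
[4] I3 read-ops
[5] I3 finished on IntU
[9] I1 finished on DivU
[10] I1→R3
[11] I2 read-ops
[12] I3→R5
[13] I2 finished on AddU, issue I4 (IntU)
[14] I2→R1, I4 read-ops, issue I5 (MulU)
[15] I4 finished on IntU, I5 read-ops
[16] I4→R5
[18] I5 finished on MulU
[19] I5→R4

cycle = 14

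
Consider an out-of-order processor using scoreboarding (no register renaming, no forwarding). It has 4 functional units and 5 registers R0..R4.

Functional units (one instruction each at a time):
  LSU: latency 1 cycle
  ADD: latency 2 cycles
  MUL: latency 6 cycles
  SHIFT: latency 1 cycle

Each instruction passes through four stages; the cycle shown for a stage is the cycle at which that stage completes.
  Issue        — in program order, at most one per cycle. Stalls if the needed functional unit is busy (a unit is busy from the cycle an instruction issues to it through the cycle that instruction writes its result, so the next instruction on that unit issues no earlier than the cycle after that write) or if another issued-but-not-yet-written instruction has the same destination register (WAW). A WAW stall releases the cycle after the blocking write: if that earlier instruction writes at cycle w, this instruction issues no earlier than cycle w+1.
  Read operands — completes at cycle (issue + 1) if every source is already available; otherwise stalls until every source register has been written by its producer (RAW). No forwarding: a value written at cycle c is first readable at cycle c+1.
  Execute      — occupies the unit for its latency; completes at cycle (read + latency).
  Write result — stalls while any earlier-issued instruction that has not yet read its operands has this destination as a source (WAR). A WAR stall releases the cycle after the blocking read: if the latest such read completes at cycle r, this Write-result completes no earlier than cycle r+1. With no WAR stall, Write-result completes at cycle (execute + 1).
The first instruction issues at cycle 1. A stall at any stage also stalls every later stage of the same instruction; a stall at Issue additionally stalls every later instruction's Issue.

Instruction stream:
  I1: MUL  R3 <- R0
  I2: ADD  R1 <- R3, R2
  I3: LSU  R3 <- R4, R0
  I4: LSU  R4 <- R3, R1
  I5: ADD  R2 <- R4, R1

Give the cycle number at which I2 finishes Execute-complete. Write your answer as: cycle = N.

c1: I1 dispatched to MUL
c2: I1 operands ready · I2 dispatched to ADD
c8: I1 complete
c9: R3←I1
c10: I2 operands ready · I3 dispatched to LSU
c11: I3 operands ready
c12: I2 complete · I3 complete
c13: R1←I2 · R3←I3
c14: I4 dispatched to LSU
c15: I4 operands ready · I5 dispatched to ADD
c16: I4 complete
c17: R4←I4
c18: I5 operands ready
c20: I5 complete
c21: R2←I5

cycle = 12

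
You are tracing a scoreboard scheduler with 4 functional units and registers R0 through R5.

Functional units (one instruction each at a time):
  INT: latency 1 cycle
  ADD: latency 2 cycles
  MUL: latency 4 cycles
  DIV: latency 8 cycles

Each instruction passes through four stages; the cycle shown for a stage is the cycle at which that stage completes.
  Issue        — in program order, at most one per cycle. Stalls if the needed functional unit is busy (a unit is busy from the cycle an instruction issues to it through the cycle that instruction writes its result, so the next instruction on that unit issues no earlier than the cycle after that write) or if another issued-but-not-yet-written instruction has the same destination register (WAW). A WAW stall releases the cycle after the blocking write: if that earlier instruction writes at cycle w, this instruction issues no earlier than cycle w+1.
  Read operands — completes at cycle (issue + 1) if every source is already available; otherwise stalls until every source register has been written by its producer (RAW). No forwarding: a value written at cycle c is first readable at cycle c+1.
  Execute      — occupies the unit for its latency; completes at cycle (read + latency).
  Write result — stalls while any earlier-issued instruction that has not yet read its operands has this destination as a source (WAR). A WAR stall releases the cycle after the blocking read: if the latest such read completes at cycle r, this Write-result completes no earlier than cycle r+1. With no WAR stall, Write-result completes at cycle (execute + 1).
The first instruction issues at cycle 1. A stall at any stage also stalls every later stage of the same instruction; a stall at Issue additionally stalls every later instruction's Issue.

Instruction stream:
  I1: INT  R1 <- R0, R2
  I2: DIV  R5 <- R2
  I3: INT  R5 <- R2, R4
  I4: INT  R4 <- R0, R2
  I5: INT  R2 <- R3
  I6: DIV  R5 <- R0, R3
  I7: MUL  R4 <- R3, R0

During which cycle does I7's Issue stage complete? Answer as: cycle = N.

cycle = 23

cycle 1: issue I1 (INT)
cycle 2: I1 read-ops · issue I2 (DIV)
cycle 3: I1 finished on INT · I2 read-ops
cycle 4: I1→R1
cycle 11: I2 finished on DIV
cycle 12: I2→R5
cycle 13: issue I3 (INT)
cycle 14: I3 read-ops
cycle 15: I3 finished on INT
cycle 16: I3→R5
cycle 17: issue I4 (INT)
cycle 18: I4 read-ops
cycle 19: I4 finished on INT
cycle 20: I4→R4
cycle 21: issue I5 (INT)
cycle 22: I5 read-ops · issue I6 (DIV)
cycle 23: I5 finished on INT · I6 read-ops · issue I7 (MUL)
cycle 24: I5→R2 · I7 read-ops
cycle 28: I7 finished on MUL
cycle 29: I7→R4
cycle 31: I6 finished on DIV
cycle 32: I6→R5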